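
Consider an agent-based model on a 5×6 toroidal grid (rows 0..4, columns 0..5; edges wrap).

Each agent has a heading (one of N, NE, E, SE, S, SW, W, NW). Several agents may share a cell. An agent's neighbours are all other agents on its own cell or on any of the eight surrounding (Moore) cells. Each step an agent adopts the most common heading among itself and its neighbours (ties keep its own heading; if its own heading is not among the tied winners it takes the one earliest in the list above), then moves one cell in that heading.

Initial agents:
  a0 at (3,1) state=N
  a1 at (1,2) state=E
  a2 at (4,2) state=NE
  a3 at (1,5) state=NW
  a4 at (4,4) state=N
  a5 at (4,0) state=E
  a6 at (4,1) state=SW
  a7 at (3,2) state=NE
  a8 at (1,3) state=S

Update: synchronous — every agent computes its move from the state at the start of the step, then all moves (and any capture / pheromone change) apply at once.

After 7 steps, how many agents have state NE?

8

t=1: a0@(2,2):NE a1@(1,3):E a2@(3,3):NE a3@(0,4):NW a4@(3,4):N a5@(4,1):E a6@(3,2):NE a7@(2,3):NE a8@(2,3):S
t=2: a0@(1,3):NE a1@(0,4):NE a2@(2,4):NE a3@(4,3):NW a4@(2,5):NE a5@(4,2):E a6@(2,3):NE a7@(1,4):NE a8@(1,4):NE
t=3: a0@(0,4):NE a1@(4,5):NE a2@(1,5):NE a3@(3,2):NW a4@(1,0):NE a5@(4,3):E a6@(1,4):NE a7@(0,5):NE a8@(0,5):NE
t=4: a0@(4,5):NE a1@(3,0):NE a2@(0,0):NE a3@(2,1):NW a4@(0,1):NE a5@(4,4):E a6@(0,5):NE a7@(4,0):NE a8@(4,0):NE
t=5: a0@(3,0):NE a1@(2,1):NE a2@(4,1):NE a3@(1,0):NW a4@(4,2):NE a5@(3,5):NE a6@(4,0):NE a7@(3,1):NE a8@(3,1):NE
t=6: a0@(2,1):NE a1@(1,2):NE a2@(3,2):NE a3@(0,5):NW a4@(3,3):NE a5@(2,0):NE a6@(3,1):NE a7@(2,2):NE a8@(2,2):NE
t=7: a0@(1,2):NE a1@(0,3):NE a2@(2,3):NE a3@(4,4):NW a4@(2,4):NE a5@(1,1):NE a6@(2,2):NE a7@(1,3):NE a8@(1,3):NE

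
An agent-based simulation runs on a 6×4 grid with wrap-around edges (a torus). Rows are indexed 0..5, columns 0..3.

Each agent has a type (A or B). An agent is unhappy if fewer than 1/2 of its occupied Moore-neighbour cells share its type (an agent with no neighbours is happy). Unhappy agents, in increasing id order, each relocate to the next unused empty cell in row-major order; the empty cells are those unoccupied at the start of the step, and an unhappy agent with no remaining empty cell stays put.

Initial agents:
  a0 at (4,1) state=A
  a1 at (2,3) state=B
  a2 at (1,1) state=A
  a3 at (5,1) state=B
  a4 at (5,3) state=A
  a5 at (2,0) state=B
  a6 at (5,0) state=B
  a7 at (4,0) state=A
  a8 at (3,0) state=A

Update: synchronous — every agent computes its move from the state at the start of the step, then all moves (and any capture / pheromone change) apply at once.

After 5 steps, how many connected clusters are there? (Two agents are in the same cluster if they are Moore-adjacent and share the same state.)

2

t=1: a0@(4,1):A a1@(2,3):B a2@(0,0):A a3@(0,1):B a4@(5,3):A a5@(0,2):B a6@(0,3):B a7@(4,0):A a8@(3,0):A
t=2: a0@(4,1):A a1@(1,0):B a2@(1,1):A a3@(0,1):B a4@(5,3):A a5@(0,2):B a6@(1,2):B a7@(4,0):A a8@(3,0):A
t=3: a0@(4,1):A a1@(1,0):B a2@(0,0):A a3@(0,1):B a4@(5,3):A a5@(0,2):B a6@(1,2):B a7@(4,0):A a8@(3,0):A
t=4: a0@(4,1):A a1@(1,0):B a2@(0,3):A a3@(0,1):B a4@(5,3):A a5@(0,2):B a6@(1,2):B a7@(4,0):A a8@(3,0):A
t=5: a0@(4,1):A a1@(1,0):B a2@(0,0):A a3@(0,1):B a4@(5,3):A a5@(0,2):B a6@(1,2):B a7@(4,0):A a8@(3,0):A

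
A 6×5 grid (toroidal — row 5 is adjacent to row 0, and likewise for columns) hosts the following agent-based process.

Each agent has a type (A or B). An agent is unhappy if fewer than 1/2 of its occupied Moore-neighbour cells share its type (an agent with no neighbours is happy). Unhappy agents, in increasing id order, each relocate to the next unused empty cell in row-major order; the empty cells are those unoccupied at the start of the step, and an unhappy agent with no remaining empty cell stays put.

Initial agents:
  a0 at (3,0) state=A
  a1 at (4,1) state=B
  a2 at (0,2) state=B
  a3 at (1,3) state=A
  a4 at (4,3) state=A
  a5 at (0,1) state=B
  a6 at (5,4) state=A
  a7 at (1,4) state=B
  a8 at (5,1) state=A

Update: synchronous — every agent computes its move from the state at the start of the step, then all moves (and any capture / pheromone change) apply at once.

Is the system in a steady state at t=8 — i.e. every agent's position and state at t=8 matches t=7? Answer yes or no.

t=1: a0@(0,0):A a1@(0,3):B a2@(0,4):B a3@(1,0):A a4@(4,3):A a5@(0,1):B a6@(5,4):A a7@(1,1):B a8@(1,2):A
t=2: a0@(0,2):A a1@(1,3):B a2@(1,4):B a3@(2,0):A a4@(4,3):A a5@(2,1):B a6@(5,4):A a7@(2,2):B a8@(2,3):A
t=3: a0@(0,0):A a1@(1,3):B a2@(0,1):B a3@(0,3):A a4@(4,3):A a5@(2,1):B a6@(5,4):A a7@(2,2):B a8@(0,4):A
t=4: a0@(0,0):A a1@(0,2):B a2@(1,0):B a3@(0,3):A a4@(4,3):A a5@(2,1):B a6@(5,4):A a7@(2,2):B a8@(0,4):A
t=5: a0@(0,0):A a1@(0,1):B a2@(1,1):B a3@(0,3):A a4@(4,3):A a5@(2,1):B a6@(5,4):A a7@(2,2):B a8@(0,4):A
t=6: (unchanged — steady state)

yes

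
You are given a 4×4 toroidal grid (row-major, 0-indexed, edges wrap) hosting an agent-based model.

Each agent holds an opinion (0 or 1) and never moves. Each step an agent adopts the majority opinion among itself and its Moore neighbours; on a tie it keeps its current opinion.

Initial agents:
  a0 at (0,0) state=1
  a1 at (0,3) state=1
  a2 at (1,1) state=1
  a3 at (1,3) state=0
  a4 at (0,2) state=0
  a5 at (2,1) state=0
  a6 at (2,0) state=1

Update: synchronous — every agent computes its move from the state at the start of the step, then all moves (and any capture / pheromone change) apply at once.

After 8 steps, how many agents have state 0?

0

t=1: a0@(0,0):1 a1@(0,3):1 a2@(1,1):1 a3@(1,3):1 a4@(0,2):0 a5@(2,1):1 a6@(2,0):1
t=2: a0@(0,0):1 a1@(0,3):1 a2@(1,1):1 a3@(1,3):1 a4@(0,2):1 a5@(2,1):1 a6@(2,0):1
t=3: (unchanged — steady state)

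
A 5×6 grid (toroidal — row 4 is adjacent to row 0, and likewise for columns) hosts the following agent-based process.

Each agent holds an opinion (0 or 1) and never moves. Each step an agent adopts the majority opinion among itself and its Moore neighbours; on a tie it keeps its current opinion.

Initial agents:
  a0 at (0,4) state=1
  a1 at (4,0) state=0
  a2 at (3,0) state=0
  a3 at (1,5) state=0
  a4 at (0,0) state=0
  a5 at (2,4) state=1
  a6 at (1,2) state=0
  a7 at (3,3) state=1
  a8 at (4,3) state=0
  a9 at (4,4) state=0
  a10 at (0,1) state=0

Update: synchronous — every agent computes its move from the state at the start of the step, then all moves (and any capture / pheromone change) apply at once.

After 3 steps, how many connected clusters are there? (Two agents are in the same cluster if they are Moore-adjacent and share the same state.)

2

t=1: a0@(0,4):0 a1@(4,0):0 a2@(3,0):0 a3@(1,5):0 a4@(0,0):0 a5@(2,4):1 a6@(1,2):0 a7@(3,3):1 a8@(4,3):0 a9@(4,4):0 a10@(0,1):0
t=2: (unchanged — steady state)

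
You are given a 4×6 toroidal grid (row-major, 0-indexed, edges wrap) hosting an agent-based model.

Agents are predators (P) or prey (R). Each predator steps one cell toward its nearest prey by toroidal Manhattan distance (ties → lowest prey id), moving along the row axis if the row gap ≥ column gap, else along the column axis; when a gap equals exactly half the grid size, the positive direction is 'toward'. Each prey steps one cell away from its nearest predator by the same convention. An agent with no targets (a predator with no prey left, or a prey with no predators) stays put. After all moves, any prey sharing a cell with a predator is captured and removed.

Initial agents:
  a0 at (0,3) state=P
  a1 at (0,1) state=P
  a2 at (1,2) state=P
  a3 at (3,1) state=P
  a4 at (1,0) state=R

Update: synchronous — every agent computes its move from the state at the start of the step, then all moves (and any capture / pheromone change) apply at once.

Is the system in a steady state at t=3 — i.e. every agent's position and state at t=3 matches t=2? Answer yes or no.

t=1: a0@(0,4):P a1@(1,1):P a2@(1,1):P a3@(0,1):P a4@(2,0):R
t=2: a0@(1,4):P a1@(2,1):P a2@(2,1):P a3@(1,1):P a4@(3,0):R
t=3: a0@(2,4):P a1@(3,1):P a2@(3,1):P a3@(2,1):P a4@(0,0):R

no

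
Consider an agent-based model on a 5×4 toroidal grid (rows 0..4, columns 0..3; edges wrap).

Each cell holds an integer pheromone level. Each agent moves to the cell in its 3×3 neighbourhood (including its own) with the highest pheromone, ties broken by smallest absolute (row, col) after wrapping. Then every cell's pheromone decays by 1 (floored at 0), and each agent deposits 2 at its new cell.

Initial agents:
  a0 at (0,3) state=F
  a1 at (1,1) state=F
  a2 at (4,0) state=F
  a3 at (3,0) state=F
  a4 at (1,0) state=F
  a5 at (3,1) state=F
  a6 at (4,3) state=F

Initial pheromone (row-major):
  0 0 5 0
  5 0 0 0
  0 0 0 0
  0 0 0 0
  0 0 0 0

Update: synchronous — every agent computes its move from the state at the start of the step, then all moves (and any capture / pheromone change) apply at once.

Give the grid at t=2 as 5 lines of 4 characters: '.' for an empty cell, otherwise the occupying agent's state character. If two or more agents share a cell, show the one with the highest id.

t=1: a0@(0,2) a1@(0,2) a2@(0,0) a3@(2,0) a4@(1,0) a5@(2,0) a6@(0,2) | pheromone: 2 0 10 0 / 6 0 0 0 / 4 0 0 0 / 0 0 0 0 / 0 0 0 0
t=2: a0@(0,2) a1@(0,2) a2@(1,0) a3@(1,0) a4@(1,0) a5@(1,0) a6@(0,2) | pheromone: 1 0 15 0 / 13 0 0 0 / 3 0 0 0 / 0 0 0 0 / 0 0 0 0

..F.
F...
....
....
....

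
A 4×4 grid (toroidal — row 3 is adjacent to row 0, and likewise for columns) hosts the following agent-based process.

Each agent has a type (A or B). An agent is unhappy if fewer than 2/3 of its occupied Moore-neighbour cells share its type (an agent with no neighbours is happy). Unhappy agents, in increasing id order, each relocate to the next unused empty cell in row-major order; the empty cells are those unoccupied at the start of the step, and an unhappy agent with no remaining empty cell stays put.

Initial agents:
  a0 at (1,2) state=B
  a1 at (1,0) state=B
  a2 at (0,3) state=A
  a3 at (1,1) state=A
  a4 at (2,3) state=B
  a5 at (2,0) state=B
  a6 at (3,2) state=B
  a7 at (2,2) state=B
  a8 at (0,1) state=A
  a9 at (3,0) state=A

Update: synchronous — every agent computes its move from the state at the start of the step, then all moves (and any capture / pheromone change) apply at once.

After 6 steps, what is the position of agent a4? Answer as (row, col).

(2, 0)

t=1: a0@(0,0):B a1@(0,2):B a2@(1,3):A a3@(2,1):A a4@(2,3):B a5@(3,1):B a6@(3,3):B a7@(2,2):B a8@(0,1):A a9@(3,0):A
t=2: a0@(0,3):B a1@(1,0):B a2@(1,1):A a3@(1,2):A a4@(2,0):B a5@(3,2):B a6@(3,3):B a7@(2,2):B a8@(0,1):A a9@(3,0):A
t=3: a0@(0,0):B a1@(0,2):B a2@(1,3):A a3@(2,1):A a4@(2,3):B a5@(3,2):B a6@(3,3):B a7@(3,1):B a8@(0,1):A a9@(3,0):A
t=4: a0@(0,3):B a1@(1,0):B a2@(1,1):A a3@(1,2):A a4@(2,0):B a5@(3,2):B a6@(3,3):B a7@(2,2):B a8@(0,1):A a9@(3,0):A
t=5: a0@(0,0):B a1@(0,2):B a2@(1,3):A a3@(2,1):A a4@(2,3):B a5@(3,2):B a6@(3,3):B a7@(3,1):B a8@(0,1):A a9@(3,0):A
t=6: a0@(0,3):B a1@(1,0):B a2@(1,1):A a3@(1,2):A a4@(2,0):B a5@(3,2):B a6@(3,3):B a7@(2,2):B a8@(0,1):A a9@(3,0):A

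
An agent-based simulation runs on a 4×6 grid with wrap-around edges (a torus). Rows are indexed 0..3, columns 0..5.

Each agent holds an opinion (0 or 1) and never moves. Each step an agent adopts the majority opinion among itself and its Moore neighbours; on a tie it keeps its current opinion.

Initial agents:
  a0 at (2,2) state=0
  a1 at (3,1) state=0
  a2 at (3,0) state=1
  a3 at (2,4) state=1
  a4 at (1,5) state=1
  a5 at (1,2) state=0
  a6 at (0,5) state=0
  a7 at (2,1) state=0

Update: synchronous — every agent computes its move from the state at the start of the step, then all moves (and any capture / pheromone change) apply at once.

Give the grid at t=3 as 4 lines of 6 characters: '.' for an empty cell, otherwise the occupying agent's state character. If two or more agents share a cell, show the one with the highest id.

.....1
..0..1
.00.1.
00....

t=1: a0@(2,2):0 a1@(3,1):0 a2@(3,0):0 a3@(2,4):1 a4@(1,5):1 a5@(1,2):0 a6@(0,5):1 a7@(2,1):0
t=2: (unchanged — steady state)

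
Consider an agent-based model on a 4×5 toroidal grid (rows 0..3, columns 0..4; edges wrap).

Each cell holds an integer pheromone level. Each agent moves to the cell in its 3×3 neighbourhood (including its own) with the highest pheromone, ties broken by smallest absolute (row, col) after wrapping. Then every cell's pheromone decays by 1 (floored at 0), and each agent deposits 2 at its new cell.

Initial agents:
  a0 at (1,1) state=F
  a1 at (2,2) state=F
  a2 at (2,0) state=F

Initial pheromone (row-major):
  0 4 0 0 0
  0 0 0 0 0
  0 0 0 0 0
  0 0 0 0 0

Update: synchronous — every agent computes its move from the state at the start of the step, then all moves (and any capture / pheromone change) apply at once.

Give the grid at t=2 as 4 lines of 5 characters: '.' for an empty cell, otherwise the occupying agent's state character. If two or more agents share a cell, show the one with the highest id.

t=1: a0@(0,1) a1@(1,1) a2@(1,0) | pheromone: 0 5 0 0 0 / 2 2 0 0 0 / 0 0 0 0 0 / 0 0 0 0 0
t=2: a0@(0,1) a1@(0,1) a2@(0,1) | pheromone: 0 10 0 0 0 / 1 1 0 0 0 / 0 0 0 0 0 / 0 0 0 0 0

.F...
.....
.....
.....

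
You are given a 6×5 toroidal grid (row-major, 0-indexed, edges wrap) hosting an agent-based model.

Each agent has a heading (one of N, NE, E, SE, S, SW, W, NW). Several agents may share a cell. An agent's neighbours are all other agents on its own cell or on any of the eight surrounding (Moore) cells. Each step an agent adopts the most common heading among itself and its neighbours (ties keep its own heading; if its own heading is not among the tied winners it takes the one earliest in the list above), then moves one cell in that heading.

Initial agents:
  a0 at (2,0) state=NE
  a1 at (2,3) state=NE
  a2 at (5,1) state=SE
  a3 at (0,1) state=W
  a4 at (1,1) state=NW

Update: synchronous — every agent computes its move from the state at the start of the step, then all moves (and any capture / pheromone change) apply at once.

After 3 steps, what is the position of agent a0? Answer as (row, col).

t=1: a0@(1,1):NE a1@(1,4):NE a2@(0,2):SE a3@(0,0):W a4@(0,0):NW
t=2: a0@(0,2):NE a1@(0,0):NE a2@(1,3):SE a3@(5,1):NE a4@(5,1):NE
t=3: a0@(5,3):NE a1@(5,1):NE a2@(2,4):SE a3@(4,2):NE a4@(4,2):NE

(5, 3)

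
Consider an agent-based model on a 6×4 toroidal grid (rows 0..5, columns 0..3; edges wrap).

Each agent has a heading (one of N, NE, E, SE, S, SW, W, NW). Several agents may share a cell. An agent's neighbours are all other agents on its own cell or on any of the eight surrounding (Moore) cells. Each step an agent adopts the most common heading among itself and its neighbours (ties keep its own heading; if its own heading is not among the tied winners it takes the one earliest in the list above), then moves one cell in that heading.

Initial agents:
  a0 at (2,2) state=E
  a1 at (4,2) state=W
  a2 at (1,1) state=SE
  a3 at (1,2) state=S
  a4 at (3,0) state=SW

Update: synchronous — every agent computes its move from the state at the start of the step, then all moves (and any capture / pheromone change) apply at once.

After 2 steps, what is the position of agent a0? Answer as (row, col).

(2, 0)

t=1: a0@(2,3):E a1@(4,1):W a2@(2,2):SE a3@(2,2):S a4@(4,3):SW
t=2: a0@(2,0):E a1@(4,0):W a2@(3,3):SE a3@(3,2):S a4@(5,2):SW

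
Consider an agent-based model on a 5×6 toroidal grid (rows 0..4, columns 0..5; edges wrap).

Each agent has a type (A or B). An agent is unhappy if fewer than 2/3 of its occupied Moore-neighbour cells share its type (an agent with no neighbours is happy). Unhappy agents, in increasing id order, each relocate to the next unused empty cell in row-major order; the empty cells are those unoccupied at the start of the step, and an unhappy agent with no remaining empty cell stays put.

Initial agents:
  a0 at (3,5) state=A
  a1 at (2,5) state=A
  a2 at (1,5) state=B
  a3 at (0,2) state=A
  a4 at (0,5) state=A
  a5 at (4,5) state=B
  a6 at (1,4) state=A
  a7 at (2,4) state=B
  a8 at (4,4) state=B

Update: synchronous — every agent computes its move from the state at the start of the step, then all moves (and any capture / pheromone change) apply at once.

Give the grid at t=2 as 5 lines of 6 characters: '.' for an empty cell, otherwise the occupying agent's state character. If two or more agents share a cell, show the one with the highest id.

A....A
....BA
ABABB.
......
......

t=1: a0@(0,0):A a1@(0,1):A a2@(0,3):B a3@(0,2):A a4@(0,4):A a5@(1,0):B a6@(1,1):A a7@(1,2):B a8@(1,3):B
t=2: a0@(0,0):A a1@(0,5):A a2@(1,4):B a3@(1,5):A a4@(2,0):A a5@(2,1):B a6@(2,2):A a7@(2,3):B a8@(2,4):B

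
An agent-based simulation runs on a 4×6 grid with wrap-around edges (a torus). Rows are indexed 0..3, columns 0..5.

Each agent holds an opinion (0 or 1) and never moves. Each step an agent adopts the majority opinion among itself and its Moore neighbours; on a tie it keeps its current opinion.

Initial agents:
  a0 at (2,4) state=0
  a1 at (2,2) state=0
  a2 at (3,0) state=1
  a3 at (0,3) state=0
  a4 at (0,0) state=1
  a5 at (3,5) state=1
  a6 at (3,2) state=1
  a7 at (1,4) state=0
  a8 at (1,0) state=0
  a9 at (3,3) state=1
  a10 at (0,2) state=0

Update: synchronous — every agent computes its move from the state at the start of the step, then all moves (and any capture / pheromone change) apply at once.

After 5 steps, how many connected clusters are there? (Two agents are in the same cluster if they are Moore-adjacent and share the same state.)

t=1: a0@(2,4):0 a1@(2,2):1 a2@(3,0):1 a3@(0,3):0 a4@(0,0):1 a5@(3,5):1 a6@(3,2):0 a7@(1,4):0 a8@(1,0):0 a9@(3,3):0 a10@(0,2):0
t=2: a0@(2,4):0 a1@(2,2):0 a2@(3,0):1 a3@(0,3):0 a4@(0,0):1 a5@(3,5):1 a6@(3,2):0 a7@(1,4):0 a8@(1,0):0 a9@(3,3):0 a10@(0,2):0
t=3: (unchanged — steady state)

3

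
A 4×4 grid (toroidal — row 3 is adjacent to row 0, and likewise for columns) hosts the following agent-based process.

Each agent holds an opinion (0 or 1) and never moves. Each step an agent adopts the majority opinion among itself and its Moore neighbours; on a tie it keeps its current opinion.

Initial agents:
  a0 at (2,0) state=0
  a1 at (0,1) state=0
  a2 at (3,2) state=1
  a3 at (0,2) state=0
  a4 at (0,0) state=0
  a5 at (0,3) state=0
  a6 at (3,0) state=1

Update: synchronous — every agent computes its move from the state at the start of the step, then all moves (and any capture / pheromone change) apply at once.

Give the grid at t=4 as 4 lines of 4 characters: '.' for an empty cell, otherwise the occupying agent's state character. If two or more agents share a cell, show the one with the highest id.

t=1: a0@(2,0):0 a1@(0,1):0 a2@(3,2):0 a3@(0,2):0 a4@(0,0):0 a5@(0,3):0 a6@(3,0):0
t=2: (unchanged — steady state)

0000
....
0...
0.0.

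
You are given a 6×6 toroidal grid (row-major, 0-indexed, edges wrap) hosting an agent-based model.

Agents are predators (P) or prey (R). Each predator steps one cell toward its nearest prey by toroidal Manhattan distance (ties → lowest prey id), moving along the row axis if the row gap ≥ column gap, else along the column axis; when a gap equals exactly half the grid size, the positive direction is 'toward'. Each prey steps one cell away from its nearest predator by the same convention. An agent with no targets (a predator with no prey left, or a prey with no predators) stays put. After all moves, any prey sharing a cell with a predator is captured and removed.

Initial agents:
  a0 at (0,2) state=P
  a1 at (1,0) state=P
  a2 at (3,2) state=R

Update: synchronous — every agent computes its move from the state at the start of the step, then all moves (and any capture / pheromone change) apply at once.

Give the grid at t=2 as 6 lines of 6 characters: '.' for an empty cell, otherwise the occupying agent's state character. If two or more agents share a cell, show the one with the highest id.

t=1: a0@(1,2):P a1@(2,0):P a2@(2,2):R
t=2: a0@(2,2):P a1@(2,1):P a2@(3,2):R

......
......
.PP...
..R...
......
......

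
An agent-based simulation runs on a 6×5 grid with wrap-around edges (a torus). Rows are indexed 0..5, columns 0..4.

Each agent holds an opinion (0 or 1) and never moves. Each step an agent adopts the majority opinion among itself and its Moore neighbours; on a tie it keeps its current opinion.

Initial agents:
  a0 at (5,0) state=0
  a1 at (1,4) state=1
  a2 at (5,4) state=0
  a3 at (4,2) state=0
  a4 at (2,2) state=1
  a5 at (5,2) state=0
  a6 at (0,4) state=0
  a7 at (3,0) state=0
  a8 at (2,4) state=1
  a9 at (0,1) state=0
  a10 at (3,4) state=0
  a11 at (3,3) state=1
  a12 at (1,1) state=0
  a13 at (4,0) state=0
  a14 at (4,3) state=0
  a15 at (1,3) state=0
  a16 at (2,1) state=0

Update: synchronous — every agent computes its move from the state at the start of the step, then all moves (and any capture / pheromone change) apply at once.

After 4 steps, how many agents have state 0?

t=1: a0@(5,0):0 a1@(1,4):1 a2@(5,4):0 a3@(4,2):0 a4@(2,2):0 a5@(5,2):0 a6@(0,4):0 a7@(3,0):0 a8@(2,4):1 a9@(0,1):0 a10@(3,4):0 a11@(3,3):1 a12@(1,1):0 a13@(4,0):0 a14@(4,3):0 a15@(1,3):1 a16@(2,1):0
t=2: a0@(5,0):0 a1@(1,4):1 a2@(5,4):0 a3@(4,2):0 a4@(2,2):0 a5@(5,2):0 a6@(0,4):0 a7@(3,0):0 a8@(2,4):1 a9@(0,1):0 a10@(3,4):0 a11@(3,3):0 a12@(1,1):0 a13@(4,0):0 a14@(4,3):0 a15@(1,3):1 a16@(2,1):0
t=3: (unchanged — steady state)

14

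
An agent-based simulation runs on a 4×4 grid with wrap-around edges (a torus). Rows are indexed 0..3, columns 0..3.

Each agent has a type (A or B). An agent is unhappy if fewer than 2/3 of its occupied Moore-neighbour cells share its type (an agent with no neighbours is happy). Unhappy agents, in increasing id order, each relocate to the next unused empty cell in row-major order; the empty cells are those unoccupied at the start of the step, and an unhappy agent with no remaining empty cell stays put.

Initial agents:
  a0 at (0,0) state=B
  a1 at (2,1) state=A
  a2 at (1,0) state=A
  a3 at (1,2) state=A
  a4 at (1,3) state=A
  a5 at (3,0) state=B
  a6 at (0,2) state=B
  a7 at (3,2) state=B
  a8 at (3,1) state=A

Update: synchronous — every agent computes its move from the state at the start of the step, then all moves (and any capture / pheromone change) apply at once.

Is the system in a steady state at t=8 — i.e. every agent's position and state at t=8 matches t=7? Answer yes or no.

t=1: a0@(0,1):B a1@(0,3):A a2@(1,0):A a3@(1,2):A a4@(1,1):A a5@(2,0):B a6@(2,2):B a7@(2,3):B a8@(3,3):A
t=2: a0@(0,0):B a1@(0,3):A a2@(0,2):A a3@(1,3):A a4@(2,1):A a5@(3,0):B a6@(3,1):B a7@(3,2):B a8@(3,3):A
t=3: a0@(0,1):B a1@(1,0):A a2@(1,1):A a3@(1,3):A a4@(1,2):A a5@(2,0):B a6@(2,2):B a7@(2,3):B a8@(3,3):A
t=4: a0@(0,0):B a1@(0,2):A a2@(0,3):A a3@(2,1):A a4@(3,0):A a5@(3,1):B a6@(3,2):B a7@(2,3):B a8@(3,3):A
t=5: a0@(0,1):B a1@(1,0):A a2@(1,1):A a3@(1,2):A a4@(1,3):A a5@(2,0):B a6@(2,2):B a7@(2,3):B a8@(3,3):A
t=6: a0@(0,0):B a1@(0,2):A a2@(0,3):A a3@(2,1):A a4@(3,0):A a5@(3,1):B a6@(3,2):B a7@(2,3):B a8@(3,3):A
t=7: a0@(0,1):B a1@(1,0):A a2@(1,1):A a3@(1,2):A a4@(1,3):A a5@(2,0):B a6@(2,2):B a7@(2,3):B a8@(3,3):A
t=8: a0@(0,0):B a1@(0,2):A a2@(0,3):A a3@(2,1):A a4@(3,0):A a5@(3,1):B a6@(3,2):B a7@(2,3):B a8@(3,3):A

no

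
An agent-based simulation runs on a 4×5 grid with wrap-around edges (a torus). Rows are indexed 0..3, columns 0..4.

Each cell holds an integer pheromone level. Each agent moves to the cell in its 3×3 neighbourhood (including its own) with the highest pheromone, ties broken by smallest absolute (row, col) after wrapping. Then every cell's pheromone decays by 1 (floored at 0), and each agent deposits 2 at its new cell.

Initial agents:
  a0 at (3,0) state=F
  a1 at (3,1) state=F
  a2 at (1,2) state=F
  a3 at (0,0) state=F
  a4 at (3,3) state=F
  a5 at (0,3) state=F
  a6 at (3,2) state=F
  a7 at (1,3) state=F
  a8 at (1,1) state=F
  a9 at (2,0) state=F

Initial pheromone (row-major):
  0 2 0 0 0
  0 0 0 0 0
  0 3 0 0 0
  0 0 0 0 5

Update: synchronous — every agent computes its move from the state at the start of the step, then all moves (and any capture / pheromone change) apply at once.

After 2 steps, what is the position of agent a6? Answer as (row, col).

(2, 1)

t=1: a0@(3,4) a1@(2,1) a2@(2,1) a3@(3,4) a4@(3,4) a5@(3,4) a6@(2,1) a7@(0,2) a8@(2,1) a9@(3,4) | pheromone: 0 1 2 0 0 / 0 0 0 0 0 / 0 10 0 0 0 / 0 0 0 0 14
t=2: a0@(3,4) a1@(2,1) a2@(2,1) a3@(3,4) a4@(3,4) a5@(3,4) a6@(2,1) a7@(0,2) a8@(2,1) a9@(3,4) | pheromone: 0 0 3 0 0 / 0 0 0 0 0 / 0 17 0 0 0 / 0 0 0 0 23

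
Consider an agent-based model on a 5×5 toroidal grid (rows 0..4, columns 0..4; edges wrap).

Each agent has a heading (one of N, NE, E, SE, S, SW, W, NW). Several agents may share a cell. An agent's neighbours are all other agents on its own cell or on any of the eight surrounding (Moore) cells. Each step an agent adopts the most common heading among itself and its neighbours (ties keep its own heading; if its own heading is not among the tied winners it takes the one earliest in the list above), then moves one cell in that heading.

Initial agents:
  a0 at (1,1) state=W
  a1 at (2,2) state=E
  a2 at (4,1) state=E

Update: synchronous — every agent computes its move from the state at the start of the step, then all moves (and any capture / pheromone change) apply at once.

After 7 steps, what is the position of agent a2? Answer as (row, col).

(4, 3)

t=1: a0@(1,0):W a1@(2,3):E a2@(4,2):E
t=2: a0@(1,4):W a1@(2,4):E a2@(4,3):E
t=3: a0@(1,3):W a1@(2,0):E a2@(4,4):E
t=4: a0@(1,2):W a1@(2,1):E a2@(4,0):E
t=5: a0@(1,1):W a1@(2,2):E a2@(4,1):E
t=6: a0@(1,0):W a1@(2,3):E a2@(4,2):E
t=7: a0@(1,4):W a1@(2,4):E a2@(4,3):E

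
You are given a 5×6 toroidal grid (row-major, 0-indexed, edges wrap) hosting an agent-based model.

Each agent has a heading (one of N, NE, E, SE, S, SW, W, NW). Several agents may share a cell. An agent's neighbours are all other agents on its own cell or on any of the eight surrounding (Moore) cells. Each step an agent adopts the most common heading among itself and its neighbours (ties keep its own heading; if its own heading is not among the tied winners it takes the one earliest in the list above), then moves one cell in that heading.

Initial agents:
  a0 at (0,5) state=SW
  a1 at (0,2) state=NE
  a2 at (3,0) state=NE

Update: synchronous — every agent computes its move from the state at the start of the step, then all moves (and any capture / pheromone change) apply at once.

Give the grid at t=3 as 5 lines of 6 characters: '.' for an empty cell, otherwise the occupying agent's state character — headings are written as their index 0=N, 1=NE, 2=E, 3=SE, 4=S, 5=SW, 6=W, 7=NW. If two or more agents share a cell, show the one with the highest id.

...1..
....1.
.....1
......
......

t=1: a0@(1,4):SW a1@(4,3):NE a2@(2,1):NE
t=2: a0@(2,3):SW a1@(3,4):NE a2@(1,2):NE
t=3: a0@(1,4):NE a1@(2,5):NE a2@(0,3):NE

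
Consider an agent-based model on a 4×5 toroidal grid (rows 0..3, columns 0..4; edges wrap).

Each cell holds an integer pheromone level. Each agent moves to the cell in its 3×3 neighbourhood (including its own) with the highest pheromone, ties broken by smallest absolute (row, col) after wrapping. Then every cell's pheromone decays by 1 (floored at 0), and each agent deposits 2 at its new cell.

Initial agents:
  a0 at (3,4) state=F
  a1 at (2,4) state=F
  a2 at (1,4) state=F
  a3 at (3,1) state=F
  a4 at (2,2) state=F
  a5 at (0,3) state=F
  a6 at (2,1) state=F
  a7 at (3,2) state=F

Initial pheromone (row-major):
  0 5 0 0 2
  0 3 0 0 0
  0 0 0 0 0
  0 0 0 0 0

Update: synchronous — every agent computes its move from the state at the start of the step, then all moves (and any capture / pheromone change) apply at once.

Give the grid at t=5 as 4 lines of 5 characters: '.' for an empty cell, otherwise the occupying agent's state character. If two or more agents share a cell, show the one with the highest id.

t=1: a0@(0,4) a1@(1,0) a2@(0,4) a3@(0,1) a4@(1,1) a5@(0,4) a6@(1,1) a7@(0,1) | pheromone: 0 8 0 0 7 / 2 6 0 0 0 / 0 0 0 0 0 / 0 0 0 0 0
t=2: a0@(0,4) a1@(0,1) a2@(0,4) a3@(0,1) a4@(0,1) a5@(0,4) a6@(0,1) a7@(0,1) | pheromone: 0 17 0 0 12 / 1 5 0 0 0 / 0 0 0 0 0 / 0 0 0 0 0
t=3: a0@(0,4) a1@(0,1) a2@(0,4) a3@(0,1) a4@(0,1) a5@(0,4) a6@(0,1) a7@(0,1) | pheromone: 0 26 0 0 17 / 0 4 0 0 0 / 0 0 0 0 0 / 0 0 0 0 0
t=4: a0@(0,4) a1@(0,1) a2@(0,4) a3@(0,1) a4@(0,1) a5@(0,4) a6@(0,1) a7@(0,1) | pheromone: 0 35 0 0 22 / 0 3 0 0 0 / 0 0 0 0 0 / 0 0 0 0 0
t=5: a0@(0,4) a1@(0,1) a2@(0,4) a3@(0,1) a4@(0,1) a5@(0,4) a6@(0,1) a7@(0,1) | pheromone: 0 44 0 0 27 / 0 2 0 0 0 / 0 0 0 0 0 / 0 0 0 0 0

.F..F
.....
.....
.....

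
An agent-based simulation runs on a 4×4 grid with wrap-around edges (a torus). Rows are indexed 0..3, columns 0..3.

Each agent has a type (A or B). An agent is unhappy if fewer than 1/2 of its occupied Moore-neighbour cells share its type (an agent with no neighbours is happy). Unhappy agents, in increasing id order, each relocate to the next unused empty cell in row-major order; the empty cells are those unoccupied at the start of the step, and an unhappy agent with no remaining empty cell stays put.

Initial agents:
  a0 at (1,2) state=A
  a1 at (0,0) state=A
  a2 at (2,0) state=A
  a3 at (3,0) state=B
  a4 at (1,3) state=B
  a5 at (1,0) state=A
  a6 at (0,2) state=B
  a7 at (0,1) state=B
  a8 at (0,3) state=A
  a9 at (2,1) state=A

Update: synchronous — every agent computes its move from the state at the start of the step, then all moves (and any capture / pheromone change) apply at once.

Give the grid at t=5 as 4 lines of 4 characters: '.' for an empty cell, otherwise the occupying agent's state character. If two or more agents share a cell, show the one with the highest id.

t=1: a0@(1,1):A a1@(2,2):A a2@(2,0):A a3@(2,3):B a4@(3,1):B a5@(1,0):A a6@(0,2):B a7@(3,2):B a8@(0,3):A a9@(2,1):A
t=2: a0@(1,1):A a1@(0,0):A a2@(2,0):A a3@(0,1):B a4@(1,2):B a5@(1,0):A a6@(0,2):B a7@(3,2):B a8@(1,3):A a9@(2,1):A
t=3: a0@(1,1):A a1@(0,0):A a2@(2,0):A a3@(0,1):B a4@(0,3):B a5@(1,0):A a6@(0,2):B a7@(3,2):B a8@(1,3):A a9@(2,1):A
t=4: a0@(1,1):A a1@(0,0):A a2@(2,0):A a3@(1,2):B a4@(2,2):B a5@(1,0):A a6@(0,2):B a7@(3,2):B a8@(1,3):A a9@(2,1):A
t=5: a0@(1,1):A a1@(0,0):A a2@(2,0):A a3@(0,1):B a4@(0,3):B a5@(1,0):A a6@(0,2):B a7@(3,2):B a8@(1,3):A a9@(2,1):A

ABBB
AA.A
AA..
..B.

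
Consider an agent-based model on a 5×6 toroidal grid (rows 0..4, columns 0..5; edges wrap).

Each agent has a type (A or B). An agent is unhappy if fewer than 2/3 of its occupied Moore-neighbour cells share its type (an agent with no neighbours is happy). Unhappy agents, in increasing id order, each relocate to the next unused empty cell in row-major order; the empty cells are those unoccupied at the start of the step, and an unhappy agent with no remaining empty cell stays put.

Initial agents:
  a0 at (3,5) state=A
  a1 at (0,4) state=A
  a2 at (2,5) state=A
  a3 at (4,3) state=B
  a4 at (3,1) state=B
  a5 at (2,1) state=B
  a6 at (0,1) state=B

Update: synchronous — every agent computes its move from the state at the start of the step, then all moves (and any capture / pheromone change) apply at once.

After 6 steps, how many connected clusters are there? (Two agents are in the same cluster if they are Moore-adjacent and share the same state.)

t=1: a0@(3,5):A a1@(0,0):A a2@(2,5):A a3@(0,2):B a4@(3,1):B a5@(2,1):B a6@(0,1):B
t=2: a0@(3,5):A a1@(0,3):A a2@(2,5):A a3@(0,2):B a4@(3,1):B a5@(2,1):B a6@(0,4):B
t=3: a0@(3,5):A a1@(0,0):A a2@(2,5):A a3@(0,1):B a4@(3,1):B a5@(2,1):B a6@(0,5):B
t=4: a0@(3,5):A a1@(0,2):A a2@(2,5):A a3@(0,3):B a4@(3,1):B a5@(2,1):B a6@(0,4):B
t=5: a0@(3,5):A a1@(0,0):A a2@(2,5):A a3@(0,1):B a4@(3,1):B a5@(2,1):B a6@(0,4):B
t=6: a0@(3,5):A a1@(0,2):A a2@(2,5):A a3@(0,3):B a4@(3,1):B a5@(2,1):B a6@(0,4):B

4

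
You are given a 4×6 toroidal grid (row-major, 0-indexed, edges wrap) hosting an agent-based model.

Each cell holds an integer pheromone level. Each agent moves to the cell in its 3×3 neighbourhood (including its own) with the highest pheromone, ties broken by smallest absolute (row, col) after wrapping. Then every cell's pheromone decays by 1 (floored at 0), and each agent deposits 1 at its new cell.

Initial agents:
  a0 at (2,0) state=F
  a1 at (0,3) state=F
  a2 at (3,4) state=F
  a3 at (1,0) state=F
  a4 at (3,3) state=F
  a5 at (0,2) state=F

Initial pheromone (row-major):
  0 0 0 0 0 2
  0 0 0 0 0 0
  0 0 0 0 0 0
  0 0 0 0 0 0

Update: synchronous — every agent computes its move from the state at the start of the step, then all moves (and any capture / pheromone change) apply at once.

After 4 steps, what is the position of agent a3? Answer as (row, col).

t=1: a0@(1,0) a1@(0,2) a2@(0,5) a3@(0,5) a4@(0,2) a5@(0,1) | pheromone: 0 1 2 0 0 3 / 1 0 0 0 0 0 / 0 0 0 0 0 0 / 0 0 0 0 0 0
t=2: a0@(0,5) a1@(0,2) a2@(0,5) a3@(0,5) a4@(0,2) a5@(0,2) | pheromone: 0 0 4 0 0 5 / 0 0 0 0 0 0 / 0 0 0 0 0 0 / 0 0 0 0 0 0
t=3: a0@(0,5) a1@(0,2) a2@(0,5) a3@(0,5) a4@(0,2) a5@(0,2) | pheromone: 0 0 6 0 0 7 / 0 0 0 0 0 0 / 0 0 0 0 0 0 / 0 0 0 0 0 0
t=4: a0@(0,5) a1@(0,2) a2@(0,5) a3@(0,5) a4@(0,2) a5@(0,2) | pheromone: 0 0 8 0 0 9 / 0 0 0 0 0 0 / 0 0 0 0 0 0 / 0 0 0 0 0 0

(0, 5)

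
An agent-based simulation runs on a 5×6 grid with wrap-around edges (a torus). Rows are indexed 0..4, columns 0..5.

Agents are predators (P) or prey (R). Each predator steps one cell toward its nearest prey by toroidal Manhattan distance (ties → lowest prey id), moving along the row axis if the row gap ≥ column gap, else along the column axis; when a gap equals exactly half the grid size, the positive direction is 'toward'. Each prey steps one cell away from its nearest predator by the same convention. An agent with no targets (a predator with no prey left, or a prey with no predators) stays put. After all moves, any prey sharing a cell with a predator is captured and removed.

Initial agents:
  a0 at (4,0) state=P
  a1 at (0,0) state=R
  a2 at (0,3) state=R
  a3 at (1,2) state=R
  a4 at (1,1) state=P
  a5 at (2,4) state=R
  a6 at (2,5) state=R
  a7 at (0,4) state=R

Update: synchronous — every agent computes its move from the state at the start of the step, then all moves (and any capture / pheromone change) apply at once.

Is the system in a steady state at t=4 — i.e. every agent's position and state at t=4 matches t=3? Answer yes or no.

t=1: a0@(0,0):P a1@(1,0):R a2@(0,4):R a3@(1,3):R a4@(1,2):P a5@(1,4):R a6@(1,5):R a7@(0,3):R
t=2: a0@(1,0):P a1@(2,0):R a2@(0,3):R a3@(1,4):R a4@(1,3):P a5@(1,5):R a6@(2,5):R a7@(4,3):R
t=3: a0@(2,0):P a1@(3,0):R a2@(4,3):R a3@(1,5):R a4@(0,3):P a5@(1,4):R a6@(3,5):R a7@(3,3):R
t=4: a0@(3,0):P a1@(4,0):R a2@(3,3):R a3@(0,5):R a4@(4,3):P a5@(2,4):R a6@(4,5):R a7@(2,3):R

no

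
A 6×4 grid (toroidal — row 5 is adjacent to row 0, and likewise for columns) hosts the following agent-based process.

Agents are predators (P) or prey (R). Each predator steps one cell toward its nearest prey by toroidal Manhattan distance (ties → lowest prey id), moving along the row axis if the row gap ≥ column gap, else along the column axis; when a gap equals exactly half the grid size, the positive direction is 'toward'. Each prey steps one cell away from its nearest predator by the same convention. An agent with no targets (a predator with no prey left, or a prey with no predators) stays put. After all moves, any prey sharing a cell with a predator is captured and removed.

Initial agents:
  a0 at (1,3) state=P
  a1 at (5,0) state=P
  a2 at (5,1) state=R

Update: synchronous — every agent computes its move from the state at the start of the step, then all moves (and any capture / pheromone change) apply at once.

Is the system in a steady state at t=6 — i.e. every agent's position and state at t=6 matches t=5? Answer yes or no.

yes

t=1: a0@(0,3):P a1@(5,1):P a2@(5,2):R
t=2: a0@(5,3):P a1@(5,2):P
t=3: (unchanged — steady state)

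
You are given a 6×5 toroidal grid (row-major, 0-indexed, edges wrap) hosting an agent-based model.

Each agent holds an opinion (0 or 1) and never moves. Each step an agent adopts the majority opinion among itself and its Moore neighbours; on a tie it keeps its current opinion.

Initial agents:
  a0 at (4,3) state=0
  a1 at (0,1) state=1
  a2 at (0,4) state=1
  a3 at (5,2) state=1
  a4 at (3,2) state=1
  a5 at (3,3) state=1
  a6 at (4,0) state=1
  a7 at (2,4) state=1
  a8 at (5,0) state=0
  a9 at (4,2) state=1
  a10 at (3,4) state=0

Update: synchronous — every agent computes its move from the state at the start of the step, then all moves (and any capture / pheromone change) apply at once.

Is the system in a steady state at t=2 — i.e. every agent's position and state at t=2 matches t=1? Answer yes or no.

no

t=1: a0@(4,3):1 a1@(0,1):1 a2@(0,4):1 a3@(5,2):1 a4@(3,2):1 a5@(3,3):1 a6@(4,0):0 a7@(2,4):1 a8@(5,0):1 a9@(4,2):1 a10@(3,4):1
t=2: a0@(4,3):1 a1@(0,1):1 a2@(0,4):1 a3@(5,2):1 a4@(3,2):1 a5@(3,3):1 a6@(4,0):1 a7@(2,4):1 a8@(5,0):1 a9@(4,2):1 a10@(3,4):1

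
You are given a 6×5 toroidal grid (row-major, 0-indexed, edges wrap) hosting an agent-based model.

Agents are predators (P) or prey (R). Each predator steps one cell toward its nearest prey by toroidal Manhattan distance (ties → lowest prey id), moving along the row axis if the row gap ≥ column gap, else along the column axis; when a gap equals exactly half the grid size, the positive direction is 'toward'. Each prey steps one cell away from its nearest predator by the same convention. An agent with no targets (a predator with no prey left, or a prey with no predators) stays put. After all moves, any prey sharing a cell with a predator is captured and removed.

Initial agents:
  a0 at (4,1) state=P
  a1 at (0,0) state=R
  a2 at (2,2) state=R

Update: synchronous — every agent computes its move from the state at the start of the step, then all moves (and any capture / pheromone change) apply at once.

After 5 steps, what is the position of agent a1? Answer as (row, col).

(5, 0)

t=1: a0@(5,1):P a1@(1,0):R a2@(1,2):R
t=2: a0@(0,1):P a1@(2,0):R a2@(2,2):R
t=3: a0@(1,1):P a1@(3,0):R a2@(3,2):R
t=4: a0@(2,1):P a1@(4,0):R a2@(4,2):R
t=5: a0@(3,1):P a1@(5,0):R a2@(5,2):R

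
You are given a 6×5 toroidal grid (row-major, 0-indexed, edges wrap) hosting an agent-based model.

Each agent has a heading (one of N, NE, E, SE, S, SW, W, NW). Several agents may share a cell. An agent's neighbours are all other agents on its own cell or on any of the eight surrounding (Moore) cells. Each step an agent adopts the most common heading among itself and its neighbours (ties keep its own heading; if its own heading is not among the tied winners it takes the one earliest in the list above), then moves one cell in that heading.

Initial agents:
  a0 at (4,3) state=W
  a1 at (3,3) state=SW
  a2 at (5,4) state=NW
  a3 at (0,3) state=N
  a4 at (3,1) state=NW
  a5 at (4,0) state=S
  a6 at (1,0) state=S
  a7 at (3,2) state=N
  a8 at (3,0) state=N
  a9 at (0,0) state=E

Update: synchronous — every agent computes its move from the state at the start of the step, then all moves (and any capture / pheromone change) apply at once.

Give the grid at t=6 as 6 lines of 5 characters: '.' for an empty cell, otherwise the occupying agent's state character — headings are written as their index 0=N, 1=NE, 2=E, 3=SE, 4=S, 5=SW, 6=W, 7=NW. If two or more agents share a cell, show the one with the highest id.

t=1: a0@(4,2):W a1@(4,2):SW a2@(4,3):NW a3@(5,3):N a4@(2,1):N a5@(3,4):NW a6@(2,0):S a7@(2,2):N a8@(2,0):N a9@(0,1):E
t=2: a0@(4,1):W a1@(5,1):SW a2@(3,2):NW a3@(4,3):N a4@(1,1):N a5@(2,3):NW a6@(1,0):N a7@(1,2):N a8@(1,0):N a9@(0,2):E
t=3: a0@(4,0):W a1@(0,0):SW a2@(2,1):NW a3@(3,3):N a4@(0,1):N a5@(1,2):NW a6@(0,0):N a7@(0,2):N a8@(0,0):N a9@(5,2):N
t=4: a0@(4,4):W a1@(5,0):N a2@(1,0):NW a3@(2,3):N a4@(5,1):N a5@(0,1):NW a6@(5,0):N a7@(5,2):N a8@(5,0):N a9@(4,2):N
t=5: a0@(3,4):N a1@(4,0):N a2@(0,4):NW a3@(1,3):N a4@(4,1):N a5@(5,1):N a6@(4,0):N a7@(4,2):N a8@(4,0):N a9@(3,2):N
t=6: a0@(2,4):N a1@(3,0):N a2@(5,3):NW a3@(0,3):N a4@(3,1):N a5@(4,1):N a6@(3,0):N a7@(3,2):N a8@(3,0):N a9@(2,2):N

...0.
.....
..0.0
000..
.0...
...7.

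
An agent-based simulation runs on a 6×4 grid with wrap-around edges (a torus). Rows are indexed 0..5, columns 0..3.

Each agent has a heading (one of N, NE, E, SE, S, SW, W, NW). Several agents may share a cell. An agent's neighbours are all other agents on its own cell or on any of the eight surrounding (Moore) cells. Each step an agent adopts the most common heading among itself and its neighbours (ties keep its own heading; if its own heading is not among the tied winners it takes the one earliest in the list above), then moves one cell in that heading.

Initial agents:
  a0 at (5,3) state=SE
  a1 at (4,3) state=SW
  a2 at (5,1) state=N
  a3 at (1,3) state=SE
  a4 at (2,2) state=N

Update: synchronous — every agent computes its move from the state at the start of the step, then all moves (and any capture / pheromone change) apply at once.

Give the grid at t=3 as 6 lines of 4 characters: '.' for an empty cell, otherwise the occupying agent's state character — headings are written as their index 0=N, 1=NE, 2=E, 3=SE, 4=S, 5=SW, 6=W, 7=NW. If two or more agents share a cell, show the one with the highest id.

t=1: a0@(0,0):SE a1@(5,2):SW a2@(4,1):N a3@(2,0):SE a4@(1,2):N
t=2: a0@(1,1):SE a1@(0,1):SW a2@(3,1):N a3@(3,1):SE a4@(0,2):N
t=3: a0@(2,2):SE a1@(1,0):SW a2@(2,1):N a3@(4,2):SE a4@(5,2):N

....
5...
.03.
....
..3.
..0.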